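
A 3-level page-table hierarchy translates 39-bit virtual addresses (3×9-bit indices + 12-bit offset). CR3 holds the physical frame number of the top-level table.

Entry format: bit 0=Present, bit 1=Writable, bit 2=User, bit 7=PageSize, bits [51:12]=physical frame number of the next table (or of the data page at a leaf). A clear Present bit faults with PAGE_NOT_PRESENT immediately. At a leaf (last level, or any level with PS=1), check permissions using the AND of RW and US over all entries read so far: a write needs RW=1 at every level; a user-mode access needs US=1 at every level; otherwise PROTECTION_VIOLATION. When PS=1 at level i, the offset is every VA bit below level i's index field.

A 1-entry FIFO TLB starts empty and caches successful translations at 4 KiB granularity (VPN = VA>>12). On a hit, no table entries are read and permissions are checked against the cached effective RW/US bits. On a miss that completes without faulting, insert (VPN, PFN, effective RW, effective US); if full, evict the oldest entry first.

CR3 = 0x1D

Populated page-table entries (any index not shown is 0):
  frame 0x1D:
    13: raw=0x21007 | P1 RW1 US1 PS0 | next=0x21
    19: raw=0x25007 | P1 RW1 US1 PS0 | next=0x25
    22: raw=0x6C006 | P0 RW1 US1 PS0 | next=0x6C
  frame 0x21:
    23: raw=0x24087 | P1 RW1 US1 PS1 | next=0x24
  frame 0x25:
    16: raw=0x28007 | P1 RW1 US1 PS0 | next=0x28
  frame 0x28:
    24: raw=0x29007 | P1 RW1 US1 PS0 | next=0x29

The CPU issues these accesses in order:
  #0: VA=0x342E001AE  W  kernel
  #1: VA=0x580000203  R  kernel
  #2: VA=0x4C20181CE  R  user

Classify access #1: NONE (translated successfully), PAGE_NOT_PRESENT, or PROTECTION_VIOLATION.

Trace:
#0 VA=0x342E001AE (w,kernel):
  L0: frame=0x1D idx=13 entry=0x21007 [P=1 RW=1 US=1 PS=0]
  L1: frame=0x21 idx=23 entry=0x24087 [P=1 RW=1 US=1 PS=1]
  ⇒ phys 0x241AE (huge @L1)  [2 reads]
#1 VA=0x580000203 (r,kernel):
  L0: frame=0x1D idx=22 entry=0x6C006 [P=0 RW=1 US=1 PS=0]
  ✗ PAGE_NOT_PRESENT  [1 reads]
#2 VA=0x4C20181CE (r,user):
  L0: frame=0x1D idx=19 entry=0x25007 [P=1 RW=1 US=1 PS=0]
  L1: frame=0x25 idx=16 entry=0x28007 [P=1 RW=1 US=1 PS=0]
  L2: frame=0x28 idx=24 entry=0x29007 [P=1 RW=1 US=1 PS=0]
  ⇒ phys 0x291CE  [3 reads]

Access #1 fault: PAGE_NOT_PRESENT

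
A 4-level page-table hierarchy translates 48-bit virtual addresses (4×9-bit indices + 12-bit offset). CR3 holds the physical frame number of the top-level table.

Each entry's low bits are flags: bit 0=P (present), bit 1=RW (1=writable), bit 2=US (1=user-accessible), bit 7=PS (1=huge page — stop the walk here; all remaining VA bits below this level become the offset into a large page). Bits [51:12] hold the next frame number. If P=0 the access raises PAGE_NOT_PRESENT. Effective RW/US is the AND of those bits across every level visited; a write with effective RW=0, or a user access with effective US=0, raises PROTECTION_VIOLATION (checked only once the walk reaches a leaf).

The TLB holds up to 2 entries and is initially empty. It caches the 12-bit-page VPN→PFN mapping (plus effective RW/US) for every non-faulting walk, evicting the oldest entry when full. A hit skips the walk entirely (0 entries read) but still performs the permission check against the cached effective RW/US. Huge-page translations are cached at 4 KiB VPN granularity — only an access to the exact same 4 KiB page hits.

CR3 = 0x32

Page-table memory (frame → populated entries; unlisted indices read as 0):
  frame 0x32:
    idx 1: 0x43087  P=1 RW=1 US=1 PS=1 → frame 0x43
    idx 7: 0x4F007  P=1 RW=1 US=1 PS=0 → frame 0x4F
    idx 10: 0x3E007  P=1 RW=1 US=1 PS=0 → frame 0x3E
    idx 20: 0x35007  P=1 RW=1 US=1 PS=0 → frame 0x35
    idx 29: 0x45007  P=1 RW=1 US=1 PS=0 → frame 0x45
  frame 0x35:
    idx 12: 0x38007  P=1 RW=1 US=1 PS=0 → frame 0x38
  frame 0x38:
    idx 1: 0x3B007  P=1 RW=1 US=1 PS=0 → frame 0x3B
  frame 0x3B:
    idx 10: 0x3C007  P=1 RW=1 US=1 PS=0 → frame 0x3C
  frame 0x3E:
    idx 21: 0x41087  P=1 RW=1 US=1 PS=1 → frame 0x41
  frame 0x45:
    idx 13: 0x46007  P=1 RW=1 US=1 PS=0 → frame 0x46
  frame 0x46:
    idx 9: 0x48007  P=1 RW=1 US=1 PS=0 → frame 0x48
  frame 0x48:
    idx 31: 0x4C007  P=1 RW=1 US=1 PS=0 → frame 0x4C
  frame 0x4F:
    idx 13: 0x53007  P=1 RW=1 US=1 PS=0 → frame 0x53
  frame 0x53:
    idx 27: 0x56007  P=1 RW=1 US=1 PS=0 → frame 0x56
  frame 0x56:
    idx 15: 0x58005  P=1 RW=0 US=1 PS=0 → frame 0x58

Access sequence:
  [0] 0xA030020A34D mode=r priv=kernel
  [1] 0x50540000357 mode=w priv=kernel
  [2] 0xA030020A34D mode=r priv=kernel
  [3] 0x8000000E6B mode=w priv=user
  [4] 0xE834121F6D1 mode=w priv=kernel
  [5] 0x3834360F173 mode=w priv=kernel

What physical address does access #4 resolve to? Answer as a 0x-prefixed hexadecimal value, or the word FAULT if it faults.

Trace:
#0 VA=0xA030020A34D (r,kernel):
  lvl0: tbl 0x32, slot 20 ⇒ 0x35007 (P1/RW1/US1/PS0)
  lvl1: tbl 0x35, slot 12 ⇒ 0x38007 (P1/RW1/US1/PS0)
  lvl2: tbl 0x38, slot 1 ⇒ 0x3B007 (P1/RW1/US1/PS0)
  lvl3: tbl 0x3B, slot 10 ⇒ 0x3C007 (P1/RW1/US1/PS0)
  → PA=0x3C34D  (4 entries read)
#1 VA=0x50540000357 (w,kernel):
  lvl0: tbl 0x32, slot 10 ⇒ 0x3E007 (P1/RW1/US1/PS0)
  lvl1: tbl 0x3E, slot 21 ⇒ 0x41087 (P1/RW1/US1/PS1)
  → PA=0x41357 (huge @L1)  (2 entries read)
#2 VA=0xA030020A34D (r,kernel):
  TLB hit vpn=0xA030020A → PA=0x3C34D
#3 VA=0x8000000E6B (w,user):
  lvl0: tbl 0x32, slot 1 ⇒ 0x43087 (P1/RW1/US1/PS1)
  → PA=0x43E6B (huge @L0)  (1 entries read)
#4 VA=0xE834121F6D1 (w,kernel):
  lvl0: tbl 0x32, slot 29 ⇒ 0x45007 (P1/RW1/US1/PS0)
  lvl1: tbl 0x45, slot 13 ⇒ 0x46007 (P1/RW1/US1/PS0)
  lvl2: tbl 0x46, slot 9 ⇒ 0x48007 (P1/RW1/US1/PS0)
  lvl3: tbl 0x48, slot 31 ⇒ 0x4C007 (P1/RW1/US1/PS0)
  → PA=0x4C6D1  (4 entries read)
#5 VA=0x3834360F173 (w,kernel):
  lvl0: tbl 0x32, slot 7 ⇒ 0x4F007 (P1/RW1/US1/PS0)
  lvl1: tbl 0x4F, slot 13 ⇒ 0x53007 (P1/RW1/US1/PS0)
  lvl2: tbl 0x53, slot 27 ⇒ 0x56007 (P1/RW1/US1/PS0)
  lvl3: tbl 0x56, slot 15 ⇒ 0x58005 (P1/RW0/US1/PS0)
  → PROTECTION_VIOLATION  (4 entries read)

Access #4 PA: 0x4C6D1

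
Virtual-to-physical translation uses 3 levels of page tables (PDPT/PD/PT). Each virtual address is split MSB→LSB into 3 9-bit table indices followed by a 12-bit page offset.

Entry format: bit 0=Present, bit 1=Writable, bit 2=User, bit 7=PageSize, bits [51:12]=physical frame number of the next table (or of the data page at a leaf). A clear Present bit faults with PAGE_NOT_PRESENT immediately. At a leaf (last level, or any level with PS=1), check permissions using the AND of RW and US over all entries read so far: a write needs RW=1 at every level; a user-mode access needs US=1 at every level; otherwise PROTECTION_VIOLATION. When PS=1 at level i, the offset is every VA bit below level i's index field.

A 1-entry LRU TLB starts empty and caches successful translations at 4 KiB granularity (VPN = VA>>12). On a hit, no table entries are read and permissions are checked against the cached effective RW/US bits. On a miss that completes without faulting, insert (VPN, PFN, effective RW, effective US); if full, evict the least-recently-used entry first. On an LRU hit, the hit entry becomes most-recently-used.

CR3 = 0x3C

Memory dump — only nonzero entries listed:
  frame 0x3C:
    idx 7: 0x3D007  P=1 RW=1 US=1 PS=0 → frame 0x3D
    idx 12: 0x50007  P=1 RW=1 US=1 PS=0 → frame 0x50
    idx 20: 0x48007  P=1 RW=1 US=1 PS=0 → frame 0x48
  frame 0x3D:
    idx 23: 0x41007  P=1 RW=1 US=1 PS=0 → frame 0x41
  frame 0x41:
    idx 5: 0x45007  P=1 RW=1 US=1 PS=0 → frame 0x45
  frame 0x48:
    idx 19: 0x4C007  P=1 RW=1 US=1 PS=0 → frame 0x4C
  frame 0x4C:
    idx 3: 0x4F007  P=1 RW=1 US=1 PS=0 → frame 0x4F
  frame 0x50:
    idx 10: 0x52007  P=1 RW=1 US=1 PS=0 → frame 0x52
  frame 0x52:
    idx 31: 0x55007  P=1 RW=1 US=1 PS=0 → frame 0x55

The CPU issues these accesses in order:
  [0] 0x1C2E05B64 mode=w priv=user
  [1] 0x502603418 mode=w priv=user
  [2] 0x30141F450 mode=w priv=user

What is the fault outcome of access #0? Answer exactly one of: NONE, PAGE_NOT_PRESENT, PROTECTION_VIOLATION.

Trace:
#0 VA=0x1C2E05B64 (w,user):
  lvl0: tbl 0x3C, slot 7 ⇒ 0x3D007 (P1/RW1/US1/PS0)
  lvl1: tbl 0x3D, slot 23 ⇒ 0x41007 (P1/RW1/US1/PS0)
  lvl2: tbl 0x41, slot 5 ⇒ 0x45007 (P1/RW1/US1/PS0)
  → PA=0x45B64  (3 entries read)
#1 VA=0x502603418 (w,user):
  lvl0: tbl 0x3C, slot 20 ⇒ 0x48007 (P1/RW1/US1/PS0)
  lvl1: tbl 0x48, slot 19 ⇒ 0x4C007 (P1/RW1/US1/PS0)
  lvl2: tbl 0x4C, slot 3 ⇒ 0x4F007 (P1/RW1/US1/PS0)
  → PA=0x4F418  (3 entries read)
#2 VA=0x30141F450 (w,user):
  lvl0: tbl 0x3C, slot 12 ⇒ 0x50007 (P1/RW1/US1/PS0)
  lvl1: tbl 0x50, slot 10 ⇒ 0x52007 (P1/RW1/US1/PS0)
  lvl2: tbl 0x52, slot 31 ⇒ 0x55007 (P1/RW1/US1/PS0)
  → PA=0x55450  (3 entries read)

Access #0 fault: NONE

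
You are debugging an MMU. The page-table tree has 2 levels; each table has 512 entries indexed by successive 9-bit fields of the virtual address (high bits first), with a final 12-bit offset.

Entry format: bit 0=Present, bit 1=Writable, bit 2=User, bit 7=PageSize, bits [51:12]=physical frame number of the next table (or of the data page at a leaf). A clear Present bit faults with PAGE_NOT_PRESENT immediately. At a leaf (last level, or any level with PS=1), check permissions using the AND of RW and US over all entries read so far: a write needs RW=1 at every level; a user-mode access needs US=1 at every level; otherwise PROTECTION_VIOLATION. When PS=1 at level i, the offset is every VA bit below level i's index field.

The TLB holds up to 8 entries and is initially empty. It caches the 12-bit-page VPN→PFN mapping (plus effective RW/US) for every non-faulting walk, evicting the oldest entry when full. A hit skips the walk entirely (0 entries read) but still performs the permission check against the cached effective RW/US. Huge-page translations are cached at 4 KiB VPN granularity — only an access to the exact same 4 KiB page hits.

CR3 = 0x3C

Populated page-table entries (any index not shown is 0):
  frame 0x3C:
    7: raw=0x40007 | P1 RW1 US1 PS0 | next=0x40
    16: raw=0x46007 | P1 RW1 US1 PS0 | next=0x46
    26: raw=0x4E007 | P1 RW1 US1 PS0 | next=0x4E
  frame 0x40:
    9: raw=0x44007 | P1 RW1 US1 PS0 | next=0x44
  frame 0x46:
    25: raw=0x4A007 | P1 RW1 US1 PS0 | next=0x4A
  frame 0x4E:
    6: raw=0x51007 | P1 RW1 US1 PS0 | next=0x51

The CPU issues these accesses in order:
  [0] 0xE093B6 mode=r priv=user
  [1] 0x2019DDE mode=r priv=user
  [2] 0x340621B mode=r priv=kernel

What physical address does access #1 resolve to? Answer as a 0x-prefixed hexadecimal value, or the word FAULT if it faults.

Trace:
#0 VA=0xE093B6 (r,user):
  L0: frame=0x3C idx=7 entry=0x40007 [P=1 RW=1 US=1 PS=0]
  L1: frame=0x40 idx=9 entry=0x44007 [P=1 RW=1 US=1 PS=0]
  ⇒ phys 0x443B6  [2 reads]
#1 VA=0x2019DDE (r,user):
  L0: frame=0x3C idx=16 entry=0x46007 [P=1 RW=1 US=1 PS=0]
  L1: frame=0x46 idx=25 entry=0x4A007 [P=1 RW=1 US=1 PS=0]
  ⇒ phys 0x4ADDE  [2 reads]
#2 VA=0x340621B (r,kernel):
  L0: frame=0x3C idx=26 entry=0x4E007 [P=1 RW=1 US=1 PS=0]
  L1: frame=0x4E idx=6 entry=0x51007 [P=1 RW=1 US=1 PS=0]
  ⇒ phys 0x5121B  [2 reads]

Access #1 PA: 0x4ADDE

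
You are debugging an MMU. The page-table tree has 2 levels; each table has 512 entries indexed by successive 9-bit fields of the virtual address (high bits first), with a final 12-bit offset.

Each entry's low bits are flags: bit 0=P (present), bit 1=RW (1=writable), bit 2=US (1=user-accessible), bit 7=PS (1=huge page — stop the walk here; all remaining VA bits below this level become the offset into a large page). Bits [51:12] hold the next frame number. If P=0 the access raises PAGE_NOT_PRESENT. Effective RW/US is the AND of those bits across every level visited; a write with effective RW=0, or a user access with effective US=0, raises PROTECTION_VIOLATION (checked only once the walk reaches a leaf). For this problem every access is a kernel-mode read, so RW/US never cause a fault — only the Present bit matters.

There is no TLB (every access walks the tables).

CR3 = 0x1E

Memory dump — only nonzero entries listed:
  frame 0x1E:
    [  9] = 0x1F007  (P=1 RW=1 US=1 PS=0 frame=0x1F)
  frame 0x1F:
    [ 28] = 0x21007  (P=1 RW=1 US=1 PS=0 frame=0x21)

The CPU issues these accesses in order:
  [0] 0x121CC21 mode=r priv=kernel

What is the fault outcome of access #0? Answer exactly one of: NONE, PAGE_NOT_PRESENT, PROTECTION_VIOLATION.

Per-access translation:
#0 VA=0x121CC21 (r,kernel):
  lvl0: tbl 0x1E, slot 9 ⇒ 0x1F007 (P1/RW1/US1/PS0)
  lvl1: tbl 0x1F, slot 28 ⇒ 0x21007 (P1/RW1/US1/PS0)
  ✓ 0x21C21  — 2 lookups

Access #0 fault: NONE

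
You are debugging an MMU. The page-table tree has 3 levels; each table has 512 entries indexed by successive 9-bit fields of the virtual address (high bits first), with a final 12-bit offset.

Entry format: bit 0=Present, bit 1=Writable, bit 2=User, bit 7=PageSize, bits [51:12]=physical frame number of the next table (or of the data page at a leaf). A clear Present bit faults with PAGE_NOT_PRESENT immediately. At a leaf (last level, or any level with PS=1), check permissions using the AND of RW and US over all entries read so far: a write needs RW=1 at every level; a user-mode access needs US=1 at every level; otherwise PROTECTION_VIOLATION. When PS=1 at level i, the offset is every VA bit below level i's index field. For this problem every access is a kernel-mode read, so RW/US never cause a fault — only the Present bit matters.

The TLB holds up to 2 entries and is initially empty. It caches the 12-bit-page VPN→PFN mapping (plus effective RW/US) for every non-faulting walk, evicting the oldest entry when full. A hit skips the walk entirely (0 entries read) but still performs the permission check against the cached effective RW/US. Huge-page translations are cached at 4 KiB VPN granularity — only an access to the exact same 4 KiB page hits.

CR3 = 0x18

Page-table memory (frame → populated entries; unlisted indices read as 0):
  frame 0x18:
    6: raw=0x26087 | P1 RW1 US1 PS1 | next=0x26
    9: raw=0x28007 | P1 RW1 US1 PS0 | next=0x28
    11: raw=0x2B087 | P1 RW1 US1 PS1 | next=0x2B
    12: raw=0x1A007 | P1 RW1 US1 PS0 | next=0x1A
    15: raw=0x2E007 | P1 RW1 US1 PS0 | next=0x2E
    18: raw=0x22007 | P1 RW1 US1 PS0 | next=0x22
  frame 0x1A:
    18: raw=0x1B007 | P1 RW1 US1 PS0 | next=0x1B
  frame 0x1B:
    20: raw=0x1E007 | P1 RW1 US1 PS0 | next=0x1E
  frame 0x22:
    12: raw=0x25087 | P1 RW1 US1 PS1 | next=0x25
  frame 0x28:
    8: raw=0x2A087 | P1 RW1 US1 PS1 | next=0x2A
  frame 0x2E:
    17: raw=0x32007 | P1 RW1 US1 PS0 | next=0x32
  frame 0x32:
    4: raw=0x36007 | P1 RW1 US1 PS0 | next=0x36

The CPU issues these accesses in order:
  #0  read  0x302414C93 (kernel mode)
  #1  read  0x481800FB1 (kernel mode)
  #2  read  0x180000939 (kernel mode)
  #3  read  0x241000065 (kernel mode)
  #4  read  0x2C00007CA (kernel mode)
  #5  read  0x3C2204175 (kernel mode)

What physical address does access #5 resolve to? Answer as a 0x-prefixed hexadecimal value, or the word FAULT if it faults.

Trace:
#0 VA=0x302414C93 (r,kernel):
  L0 @0x18[12] → 0x1A007  P=1,RW=1,US=1,PS=0
  L1 @0x1A[18] → 0x1B007  P=1,RW=1,US=1,PS=0
  L2 @0x1B[20] → 0x1E007  P=1,RW=1,US=1,PS=0
  → PA=0x1EC93  (3 entries read)
#1 VA=0x481800FB1 (r,kernel):
  L0 @0x18[18] → 0x22007  P=1,RW=1,US=1,PS=0
  L1 @0x22[12] → 0x25087  P=1,RW=1,US=1,PS=1
  → PA=0x25FB1 (huge @L1)  (2 entries read)
#2 VA=0x180000939 (r,kernel):
  L0 @0x18[6] → 0x26087  P=1,RW=1,US=1,PS=1
  → PA=0x26939 (huge @L0)  (1 entries read)
#3 VA=0x241000065 (r,kernel):
  L0 @0x18[9] → 0x28007  P=1,RW=1,US=1,PS=0
  L1 @0x28[8] → 0x2A087  P=1,RW=1,US=1,PS=1
  → PA=0x2A065 (huge @L1)  (2 entries read)
#4 VA=0x2C00007CA (r,kernel):
  L0 @0x18[11] → 0x2B087  P=1,RW=1,US=1,PS=1
  → PA=0x2B7CA (huge @L0)  (1 entries read)
#5 VA=0x3C2204175 (r,kernel):
  L0 @0x18[15] → 0x2E007  P=1,RW=1,US=1,PS=0
  L1 @0x2E[17] → 0x32007  P=1,RW=1,US=1,PS=0
  L2 @0x32[4] → 0x36007  P=1,RW=1,US=1,PS=0
  → PA=0x36175  (3 entries read)

Access #5 PA: 0x36175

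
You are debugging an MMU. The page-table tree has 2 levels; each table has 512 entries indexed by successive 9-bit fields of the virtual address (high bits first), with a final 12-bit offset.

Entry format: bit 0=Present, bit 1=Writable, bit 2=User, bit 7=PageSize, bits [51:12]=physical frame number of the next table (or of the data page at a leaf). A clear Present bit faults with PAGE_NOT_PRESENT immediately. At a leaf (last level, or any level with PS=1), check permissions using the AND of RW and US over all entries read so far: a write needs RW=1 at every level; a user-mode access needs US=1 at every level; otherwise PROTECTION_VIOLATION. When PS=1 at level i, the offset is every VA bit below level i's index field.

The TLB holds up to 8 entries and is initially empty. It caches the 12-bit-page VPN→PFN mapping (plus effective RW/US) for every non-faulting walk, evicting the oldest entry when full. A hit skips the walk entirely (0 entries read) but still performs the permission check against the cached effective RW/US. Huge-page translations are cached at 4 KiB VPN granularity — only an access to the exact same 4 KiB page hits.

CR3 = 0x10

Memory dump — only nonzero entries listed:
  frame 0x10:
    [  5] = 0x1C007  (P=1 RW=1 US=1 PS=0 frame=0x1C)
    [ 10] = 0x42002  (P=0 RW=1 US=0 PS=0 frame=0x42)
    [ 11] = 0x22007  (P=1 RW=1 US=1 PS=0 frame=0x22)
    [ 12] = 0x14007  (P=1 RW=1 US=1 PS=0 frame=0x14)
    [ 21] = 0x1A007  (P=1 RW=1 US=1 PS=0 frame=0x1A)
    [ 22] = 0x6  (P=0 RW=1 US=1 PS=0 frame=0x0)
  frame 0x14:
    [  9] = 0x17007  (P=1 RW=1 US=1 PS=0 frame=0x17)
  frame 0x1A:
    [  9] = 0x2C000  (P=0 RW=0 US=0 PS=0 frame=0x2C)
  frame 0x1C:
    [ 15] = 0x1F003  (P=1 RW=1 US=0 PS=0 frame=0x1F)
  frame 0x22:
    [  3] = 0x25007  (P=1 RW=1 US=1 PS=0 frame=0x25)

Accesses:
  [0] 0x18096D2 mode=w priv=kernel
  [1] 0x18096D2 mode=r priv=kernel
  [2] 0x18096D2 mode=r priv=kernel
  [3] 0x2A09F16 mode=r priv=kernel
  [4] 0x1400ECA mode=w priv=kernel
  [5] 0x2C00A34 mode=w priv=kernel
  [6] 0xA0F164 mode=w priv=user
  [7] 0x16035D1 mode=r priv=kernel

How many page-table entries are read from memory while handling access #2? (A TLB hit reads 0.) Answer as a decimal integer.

Trace:
#0 VA=0x18096D2 (w,kernel):
  lvl0: tbl 0x10, slot 12 ⇒ 0x14007 (P1/RW1/US1/PS0)
  lvl1: tbl 0x14, slot 9 ⇒ 0x17007 (P1/RW1/US1/PS0)
  ✓ 0x176D2  — 2 lookups
#1 VA=0x18096D2 (r,kernel):
  TLB hit vpn=0x1809 → PA=0x176D2
#2 VA=0x18096D2 (r,kernel):
  TLB hit vpn=0x1809 → PA=0x176D2
#3 VA=0x2A09F16 (r,kernel):
  lvl0: tbl 0x10, slot 21 ⇒ 0x1A007 (P1/RW1/US1/PS0)
  lvl1: tbl 0x1A, slot 9 ⇒ 0x2C000 (P0/RW0/US0/PS0)
  ⇒ fault: PAGE_NOT_PRESENT  — 2 lookups
#4 VA=0x1400ECA (w,kernel):
  lvl0: tbl 0x10, slot 10 ⇒ 0x42002 (P0/RW1/US0/PS0)
  ⇒ fault: PAGE_NOT_PRESENT  — 1 lookups
#5 VA=0x2C00A34 (w,kernel):
  lvl0: tbl 0x10, slot 22 ⇒ 0x6 (P0/RW1/US1/PS0)
  ⇒ fault: PAGE_NOT_PRESENT  — 1 lookups
#6 VA=0xA0F164 (w,user):
  lvl0: tbl 0x10, slot 5 ⇒ 0x1C007 (P1/RW1/US1/PS0)
  lvl1: tbl 0x1C, slot 15 ⇒ 0x1F003 (P1/RW1/US0/PS0)
  ⇒ fault: PROTECTION_VIOLATION  — 2 lookups
#7 VA=0x16035D1 (r,kernel):
  lvl0: tbl 0x10, slot 11 ⇒ 0x22007 (P1/RW1/US1/PS0)
  lvl1: tbl 0x22, slot 3 ⇒ 0x25007 (P1/RW1/US1/PS0)
  ✓ 0x255D1  — 2 lookups

Entries read for #2: 0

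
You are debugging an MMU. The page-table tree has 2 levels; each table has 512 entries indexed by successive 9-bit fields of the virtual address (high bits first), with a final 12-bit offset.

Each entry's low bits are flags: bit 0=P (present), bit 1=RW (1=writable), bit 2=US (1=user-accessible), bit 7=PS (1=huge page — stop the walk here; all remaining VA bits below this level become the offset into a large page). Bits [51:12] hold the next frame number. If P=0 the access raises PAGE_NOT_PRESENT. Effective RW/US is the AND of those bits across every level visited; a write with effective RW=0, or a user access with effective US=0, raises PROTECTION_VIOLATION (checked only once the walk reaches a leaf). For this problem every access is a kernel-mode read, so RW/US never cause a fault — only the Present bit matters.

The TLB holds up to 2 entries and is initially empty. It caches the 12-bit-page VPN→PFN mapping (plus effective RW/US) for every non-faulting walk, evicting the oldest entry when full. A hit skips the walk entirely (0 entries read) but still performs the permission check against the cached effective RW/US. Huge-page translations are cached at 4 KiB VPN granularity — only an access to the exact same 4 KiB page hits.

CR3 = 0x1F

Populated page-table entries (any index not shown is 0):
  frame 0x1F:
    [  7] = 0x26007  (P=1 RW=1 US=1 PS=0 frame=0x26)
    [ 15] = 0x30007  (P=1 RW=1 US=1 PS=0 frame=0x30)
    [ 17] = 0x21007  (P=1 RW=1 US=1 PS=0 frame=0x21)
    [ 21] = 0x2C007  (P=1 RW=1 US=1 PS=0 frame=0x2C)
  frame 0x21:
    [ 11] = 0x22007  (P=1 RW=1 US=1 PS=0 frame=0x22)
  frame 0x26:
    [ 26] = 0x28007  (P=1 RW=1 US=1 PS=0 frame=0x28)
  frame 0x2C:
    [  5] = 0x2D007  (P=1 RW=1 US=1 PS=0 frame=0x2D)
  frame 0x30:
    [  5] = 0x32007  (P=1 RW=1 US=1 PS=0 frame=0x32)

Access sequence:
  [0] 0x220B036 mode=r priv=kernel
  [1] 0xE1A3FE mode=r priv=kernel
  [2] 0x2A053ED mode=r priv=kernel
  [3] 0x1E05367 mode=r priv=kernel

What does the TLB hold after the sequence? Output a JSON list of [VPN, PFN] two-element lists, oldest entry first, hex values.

Walk each access:
#0 VA=0x220B036 (r,kernel):
  [0] read 0x1F idx=17: raw=0x21007 flags P=1 W=1 U=1 S=0
  [1] read 0x21 idx=11: raw=0x22007 flags P=1 W=1 U=1 S=0
  → PA=0x22036  (2 entries read)
#1 VA=0xE1A3FE (r,kernel):
  [0] read 0x1F idx=7: raw=0x26007 flags P=1 W=1 U=1 S=0
  [1] read 0x26 idx=26: raw=0x28007 flags P=1 W=1 U=1 S=0
  → PA=0x283FE  (2 entries read)
#2 VA=0x2A053ED (r,kernel):
  [0] read 0x1F idx=21: raw=0x2C007 flags P=1 W=1 U=1 S=0
  [1] read 0x2C idx=5: raw=0x2D007 flags P=1 W=1 U=1 S=0
  → PA=0x2D3ED  (2 entries read)
#3 VA=0x1E05367 (r,kernel):
  [0] read 0x1F idx=15: raw=0x30007 flags P=1 W=1 U=1 S=0
  [1] read 0x30 idx=5: raw=0x32007 flags P=1 W=1 U=1 S=0
  → PA=0x32367  (2 entries read)

TLB: [["0x2A05", "0x2D"], ["0x1E05", "0x32"]]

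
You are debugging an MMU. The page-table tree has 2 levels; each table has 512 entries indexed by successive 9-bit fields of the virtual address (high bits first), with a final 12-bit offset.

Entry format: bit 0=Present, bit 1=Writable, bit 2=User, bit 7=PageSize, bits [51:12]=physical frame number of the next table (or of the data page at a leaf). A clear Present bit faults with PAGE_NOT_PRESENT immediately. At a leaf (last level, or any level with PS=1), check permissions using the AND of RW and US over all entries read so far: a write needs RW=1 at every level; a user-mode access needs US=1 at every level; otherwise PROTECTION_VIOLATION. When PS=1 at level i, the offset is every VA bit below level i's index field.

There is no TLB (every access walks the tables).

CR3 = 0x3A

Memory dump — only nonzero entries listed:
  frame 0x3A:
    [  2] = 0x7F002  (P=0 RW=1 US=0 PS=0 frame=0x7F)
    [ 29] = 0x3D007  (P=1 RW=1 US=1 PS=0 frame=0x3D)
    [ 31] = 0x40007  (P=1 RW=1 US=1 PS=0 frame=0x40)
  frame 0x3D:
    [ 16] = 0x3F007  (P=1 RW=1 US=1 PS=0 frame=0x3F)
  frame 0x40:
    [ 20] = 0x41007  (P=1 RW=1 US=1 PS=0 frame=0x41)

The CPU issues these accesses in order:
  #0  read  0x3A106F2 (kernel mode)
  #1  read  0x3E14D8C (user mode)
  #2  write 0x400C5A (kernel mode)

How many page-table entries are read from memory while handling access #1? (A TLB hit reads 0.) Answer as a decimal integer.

Per-access translation:
#0 VA=0x3A106F2 (r,kernel):
  L0 @0x3A[29] → 0x3D007  P=1,RW=1,US=1,PS=0
  L1 @0x3D[16] → 0x3F007  P=1,RW=1,US=1,PS=0
  ⇒ phys 0x3F6F2  [2 reads]
#1 VA=0x3E14D8C (r,user):
  L0 @0x3A[31] → 0x40007  P=1,RW=1,US=1,PS=0
  L1 @0x40[20] → 0x41007  P=1,RW=1,US=1,PS=0
  ⇒ phys 0x41D8C  [2 reads]
#2 VA=0x400C5A (w,kernel):
  L0 @0x3A[2] → 0x7F002  P=0,RW=1,US=0,PS=0
  ✗ PAGE_NOT_PRESENT  [1 reads]

Entries read for #1: 2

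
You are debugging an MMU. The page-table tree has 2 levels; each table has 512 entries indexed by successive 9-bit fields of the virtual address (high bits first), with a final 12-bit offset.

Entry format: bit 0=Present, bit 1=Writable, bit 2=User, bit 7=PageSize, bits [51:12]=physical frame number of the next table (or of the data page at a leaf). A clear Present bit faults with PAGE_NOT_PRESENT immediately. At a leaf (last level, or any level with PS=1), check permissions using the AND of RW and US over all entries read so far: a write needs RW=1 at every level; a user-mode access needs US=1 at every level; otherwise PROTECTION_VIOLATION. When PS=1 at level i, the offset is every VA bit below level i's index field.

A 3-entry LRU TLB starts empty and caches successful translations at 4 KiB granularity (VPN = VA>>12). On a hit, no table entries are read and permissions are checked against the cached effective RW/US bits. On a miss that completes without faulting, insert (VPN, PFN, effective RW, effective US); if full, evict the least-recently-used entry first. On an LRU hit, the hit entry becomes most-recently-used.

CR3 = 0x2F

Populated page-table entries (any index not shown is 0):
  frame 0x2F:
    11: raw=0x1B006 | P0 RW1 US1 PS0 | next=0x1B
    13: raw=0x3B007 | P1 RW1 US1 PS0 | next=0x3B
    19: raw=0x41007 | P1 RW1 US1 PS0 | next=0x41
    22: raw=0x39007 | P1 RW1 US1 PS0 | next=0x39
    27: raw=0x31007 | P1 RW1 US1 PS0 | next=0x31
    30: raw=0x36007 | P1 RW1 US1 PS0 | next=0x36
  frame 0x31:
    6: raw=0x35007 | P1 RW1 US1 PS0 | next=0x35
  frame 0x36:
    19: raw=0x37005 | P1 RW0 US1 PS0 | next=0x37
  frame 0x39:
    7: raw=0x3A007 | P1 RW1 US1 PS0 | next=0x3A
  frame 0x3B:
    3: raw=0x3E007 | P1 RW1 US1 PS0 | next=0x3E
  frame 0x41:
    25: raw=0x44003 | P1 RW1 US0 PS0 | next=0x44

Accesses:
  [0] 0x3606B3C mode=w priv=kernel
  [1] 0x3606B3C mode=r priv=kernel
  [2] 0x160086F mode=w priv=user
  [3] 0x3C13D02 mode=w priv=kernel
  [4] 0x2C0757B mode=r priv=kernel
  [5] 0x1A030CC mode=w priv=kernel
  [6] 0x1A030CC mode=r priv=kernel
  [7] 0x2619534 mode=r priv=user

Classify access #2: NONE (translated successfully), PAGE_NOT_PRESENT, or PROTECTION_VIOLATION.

Per-access translation:
#0 VA=0x3606B3C (w,kernel):
  L0 @0x2F[27] → 0x31007  P=1,RW=1,US=1,PS=0
  L1 @0x31[6] → 0x35007  P=1,RW=1,US=1,PS=0
  → PA=0x35B3C  (2 entries read)
#1 VA=0x3606B3C (r,kernel):
  TLB hit vpn=0x3606 → PA=0x35B3C
#2 VA=0x160086F (w,user):
  L0 @0x2F[11] → 0x1B006  P=0,RW=1,US=1,PS=0
  ✗ PAGE_NOT_PRESENT  [1 reads]
#3 VA=0x3C13D02 (w,kernel):
  L0 @0x2F[30] → 0x36007  P=1,RW=1,US=1,PS=0
  L1 @0x36[19] → 0x37005  P=1,RW=0,US=1,PS=0
  ✗ PROTECTION_VIOLATION  [2 reads]
#4 VA=0x2C0757B (r,kernel):
  L0 @0x2F[22] → 0x39007  P=1,RW=1,US=1,PS=0
  L1 @0x39[7] → 0x3A007  P=1,RW=1,US=1,PS=0
  → PA=0x3A57B  (2 entries read)
#5 VA=0x1A030CC (w,kernel):
  L0 @0x2F[13] → 0x3B007  P=1,RW=1,US=1,PS=0
  L1 @0x3B[3] → 0x3E007  P=1,RW=1,US=1,PS=0
  → PA=0x3E0CC  (2 entries read)
#6 VA=0x1A030CC (r,kernel):
  TLB hit vpn=0x1A03 → PA=0x3E0CC
#7 VA=0x2619534 (r,user):
  L0 @0x2F[19] → 0x41007  P=1,RW=1,US=1,PS=0
  L1 @0x41[25] → 0x44003  P=1,RW=1,US=0,PS=0
  ✗ PROTECTION_VIOLATION  [2 reads]

Access #2 fault: PAGE_NOT_PRESENT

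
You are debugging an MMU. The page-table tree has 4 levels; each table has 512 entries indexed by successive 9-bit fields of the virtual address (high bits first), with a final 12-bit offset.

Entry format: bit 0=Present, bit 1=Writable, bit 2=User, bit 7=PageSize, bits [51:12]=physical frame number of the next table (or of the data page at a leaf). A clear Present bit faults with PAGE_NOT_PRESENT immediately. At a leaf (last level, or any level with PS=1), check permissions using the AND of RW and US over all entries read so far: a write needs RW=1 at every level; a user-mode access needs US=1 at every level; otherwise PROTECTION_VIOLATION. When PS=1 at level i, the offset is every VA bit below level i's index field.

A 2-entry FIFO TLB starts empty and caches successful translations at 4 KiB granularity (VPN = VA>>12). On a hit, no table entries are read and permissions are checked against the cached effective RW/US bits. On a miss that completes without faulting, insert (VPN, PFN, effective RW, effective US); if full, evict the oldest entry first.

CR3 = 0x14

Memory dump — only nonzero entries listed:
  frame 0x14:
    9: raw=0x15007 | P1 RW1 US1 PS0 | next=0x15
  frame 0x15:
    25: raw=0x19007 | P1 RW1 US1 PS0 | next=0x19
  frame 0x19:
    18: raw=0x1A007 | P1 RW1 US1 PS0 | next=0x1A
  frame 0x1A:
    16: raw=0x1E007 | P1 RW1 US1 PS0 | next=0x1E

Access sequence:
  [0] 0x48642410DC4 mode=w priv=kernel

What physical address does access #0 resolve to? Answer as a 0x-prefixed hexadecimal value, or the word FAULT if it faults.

Trace:
#0 VA=0x48642410DC4 (w,kernel):
  [0] read 0x14 idx=9: raw=0x15007 flags P=1 W=1 U=1 S=0
  [1] read 0x15 idx=25: raw=0x19007 flags P=1 W=1 U=1 S=0
  [2] read 0x19 idx=18: raw=0x1A007 flags P=1 W=1 U=1 S=0
  [3] read 0x1A idx=16: raw=0x1E007 flags P=1 W=1 U=1 S=0
  ✓ 0x1EDC4  — 4 lookups

Access #0 PA: 0x1EDC4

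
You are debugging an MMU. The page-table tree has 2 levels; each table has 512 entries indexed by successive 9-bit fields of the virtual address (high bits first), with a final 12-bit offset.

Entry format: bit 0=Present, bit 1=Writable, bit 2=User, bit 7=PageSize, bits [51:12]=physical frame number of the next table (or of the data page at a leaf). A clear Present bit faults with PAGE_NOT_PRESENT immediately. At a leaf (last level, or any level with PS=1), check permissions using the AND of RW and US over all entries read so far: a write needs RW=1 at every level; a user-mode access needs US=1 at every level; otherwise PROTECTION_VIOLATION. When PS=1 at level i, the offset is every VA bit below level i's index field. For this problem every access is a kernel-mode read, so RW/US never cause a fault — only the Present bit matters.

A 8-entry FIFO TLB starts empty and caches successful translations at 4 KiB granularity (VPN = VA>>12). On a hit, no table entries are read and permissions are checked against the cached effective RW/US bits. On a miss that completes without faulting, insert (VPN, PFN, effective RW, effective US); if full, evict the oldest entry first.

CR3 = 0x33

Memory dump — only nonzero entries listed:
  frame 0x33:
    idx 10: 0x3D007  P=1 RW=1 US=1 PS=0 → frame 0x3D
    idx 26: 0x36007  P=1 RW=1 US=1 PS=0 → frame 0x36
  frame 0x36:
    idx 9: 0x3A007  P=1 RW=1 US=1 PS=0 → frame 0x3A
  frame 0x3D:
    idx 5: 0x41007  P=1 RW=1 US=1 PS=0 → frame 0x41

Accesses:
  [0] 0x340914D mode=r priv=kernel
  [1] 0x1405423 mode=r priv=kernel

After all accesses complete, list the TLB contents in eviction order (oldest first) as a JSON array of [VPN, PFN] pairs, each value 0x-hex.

Walk each access:
#0 VA=0x340914D (r,kernel):
  [0] read 0x33 idx=26: raw=0x36007 flags P=1 W=1 U=1 S=0
  [1] read 0x36 idx=9: raw=0x3A007 flags P=1 W=1 U=1 S=0
  → PA=0x3A14D  (2 entries read)
#1 VA=0x1405423 (r,kernel):
  [0] read 0x33 idx=10: raw=0x3D007 flags P=1 W=1 U=1 S=0
  [1] read 0x3D idx=5: raw=0x41007 flags P=1 W=1 U=1 S=0
  → PA=0x41423  (2 entries read)

TLB: [["0x3409", "0x3A"], ["0x1405", "0x41"]]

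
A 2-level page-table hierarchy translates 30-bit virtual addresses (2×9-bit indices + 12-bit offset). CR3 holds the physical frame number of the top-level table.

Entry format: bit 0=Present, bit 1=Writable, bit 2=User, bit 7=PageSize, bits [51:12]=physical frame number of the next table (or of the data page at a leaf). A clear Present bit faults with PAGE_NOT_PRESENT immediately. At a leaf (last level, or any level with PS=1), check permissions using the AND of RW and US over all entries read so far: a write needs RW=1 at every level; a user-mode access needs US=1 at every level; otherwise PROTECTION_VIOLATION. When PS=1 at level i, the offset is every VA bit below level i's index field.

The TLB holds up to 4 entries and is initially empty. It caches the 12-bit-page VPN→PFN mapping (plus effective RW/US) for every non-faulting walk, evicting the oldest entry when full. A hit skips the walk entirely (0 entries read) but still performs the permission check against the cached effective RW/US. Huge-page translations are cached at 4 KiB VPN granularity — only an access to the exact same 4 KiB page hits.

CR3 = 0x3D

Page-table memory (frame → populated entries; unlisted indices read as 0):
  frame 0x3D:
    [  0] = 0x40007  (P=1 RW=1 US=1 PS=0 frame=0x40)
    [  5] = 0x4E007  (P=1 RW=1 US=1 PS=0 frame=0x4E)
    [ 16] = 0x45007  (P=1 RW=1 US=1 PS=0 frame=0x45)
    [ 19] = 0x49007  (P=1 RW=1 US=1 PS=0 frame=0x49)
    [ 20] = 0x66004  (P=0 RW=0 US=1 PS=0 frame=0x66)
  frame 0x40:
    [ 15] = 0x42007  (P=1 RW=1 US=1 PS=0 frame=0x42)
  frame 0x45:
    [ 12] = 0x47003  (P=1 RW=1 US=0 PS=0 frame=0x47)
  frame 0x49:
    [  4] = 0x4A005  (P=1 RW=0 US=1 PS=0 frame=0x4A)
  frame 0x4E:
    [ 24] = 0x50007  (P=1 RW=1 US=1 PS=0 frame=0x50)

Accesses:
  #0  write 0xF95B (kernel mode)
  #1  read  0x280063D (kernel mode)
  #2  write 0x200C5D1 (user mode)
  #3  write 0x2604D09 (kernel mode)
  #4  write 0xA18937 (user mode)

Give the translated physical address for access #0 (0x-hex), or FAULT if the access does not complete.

Trace:
#0 VA=0xF95B (w,kernel):
  [0] read 0x3D idx=0: raw=0x40007 flags P=1 W=1 U=1 S=0
  [1] read 0x40 idx=15: raw=0x42007 flags P=1 W=1 U=1 S=0
  ✓ 0x4295B  — 2 lookups
#1 VA=0x280063D (r,kernel):
  [0] read 0x3D idx=20: raw=0x66004 flags P=0 W=0 U=1 S=0
  ✗ PAGE_NOT_PRESENT  [1 reads]
#2 VA=0x200C5D1 (w,user):
  [0] read 0x3D idx=16: raw=0x45007 flags P=1 W=1 U=1 S=0
  [1] read 0x45 idx=12: raw=0x47003 flags P=1 W=1 U=0 S=0
  ✗ PROTECTION_VIOLATION  [2 reads]
#3 VA=0x2604D09 (w,kernel):
  [0] read 0x3D idx=19: raw=0x49007 flags P=1 W=1 U=1 S=0
  [1] read 0x49 idx=4: raw=0x4A005 flags P=1 W=0 U=1 S=0
  ✗ PROTECTION_VIOLATION  [2 reads]
#4 VA=0xA18937 (w,user):
  [0] read 0x3D idx=5: raw=0x4E007 flags P=1 W=1 U=1 S=0
  [1] read 0x4E idx=24: raw=0x50007 flags P=1 W=1 U=1 S=0
  ✓ 0x50937  — 2 lookups

Access #0 PA: 0x4295B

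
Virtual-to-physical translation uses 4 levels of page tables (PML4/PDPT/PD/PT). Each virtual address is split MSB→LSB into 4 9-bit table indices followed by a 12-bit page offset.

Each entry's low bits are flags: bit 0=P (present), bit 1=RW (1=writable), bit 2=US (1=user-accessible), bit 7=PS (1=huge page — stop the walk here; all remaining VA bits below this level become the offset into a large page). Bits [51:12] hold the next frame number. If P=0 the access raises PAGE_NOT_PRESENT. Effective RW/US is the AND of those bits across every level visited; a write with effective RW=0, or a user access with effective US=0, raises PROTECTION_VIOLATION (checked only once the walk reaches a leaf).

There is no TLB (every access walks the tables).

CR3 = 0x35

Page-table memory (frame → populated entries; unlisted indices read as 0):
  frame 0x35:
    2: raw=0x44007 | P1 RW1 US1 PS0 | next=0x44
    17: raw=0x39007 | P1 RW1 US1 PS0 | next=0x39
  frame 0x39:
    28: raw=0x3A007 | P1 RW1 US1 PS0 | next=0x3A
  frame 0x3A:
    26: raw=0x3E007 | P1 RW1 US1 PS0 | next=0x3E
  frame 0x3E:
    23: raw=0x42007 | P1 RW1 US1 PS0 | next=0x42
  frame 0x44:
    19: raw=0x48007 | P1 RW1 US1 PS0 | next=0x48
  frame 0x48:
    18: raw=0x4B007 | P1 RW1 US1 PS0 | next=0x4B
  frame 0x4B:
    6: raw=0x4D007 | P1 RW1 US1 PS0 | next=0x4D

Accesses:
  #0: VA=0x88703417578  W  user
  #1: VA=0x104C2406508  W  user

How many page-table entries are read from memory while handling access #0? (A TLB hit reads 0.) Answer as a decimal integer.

Walk each access:
#0 VA=0x88703417578 (w,user):
  L0 @0x35[17] → 0x39007  P=1,RW=1,US=1,PS=0
  L1 @0x39[28] → 0x3A007  P=1,RW=1,US=1,PS=0
  L2 @0x3A[26] → 0x3E007  P=1,RW=1,US=1,PS=0
  L3 @0x3E[23] → 0x42007  P=1,RW=1,US=1,PS=0
  ✓ 0x42578  — 4 lookups
#1 VA=0x104C2406508 (w,user):
  L0 @0x35[2] → 0x44007  P=1,RW=1,US=1,PS=0
  L1 @0x44[19] → 0x48007  P=1,RW=1,US=1,PS=0
  L2 @0x48[18] → 0x4B007  P=1,RW=1,US=1,PS=0
  L3 @0x4B[6] → 0x4D007  P=1,RW=1,US=1,PS=0
  ✓ 0x4D508  — 4 lookups

Entries read for #0: 4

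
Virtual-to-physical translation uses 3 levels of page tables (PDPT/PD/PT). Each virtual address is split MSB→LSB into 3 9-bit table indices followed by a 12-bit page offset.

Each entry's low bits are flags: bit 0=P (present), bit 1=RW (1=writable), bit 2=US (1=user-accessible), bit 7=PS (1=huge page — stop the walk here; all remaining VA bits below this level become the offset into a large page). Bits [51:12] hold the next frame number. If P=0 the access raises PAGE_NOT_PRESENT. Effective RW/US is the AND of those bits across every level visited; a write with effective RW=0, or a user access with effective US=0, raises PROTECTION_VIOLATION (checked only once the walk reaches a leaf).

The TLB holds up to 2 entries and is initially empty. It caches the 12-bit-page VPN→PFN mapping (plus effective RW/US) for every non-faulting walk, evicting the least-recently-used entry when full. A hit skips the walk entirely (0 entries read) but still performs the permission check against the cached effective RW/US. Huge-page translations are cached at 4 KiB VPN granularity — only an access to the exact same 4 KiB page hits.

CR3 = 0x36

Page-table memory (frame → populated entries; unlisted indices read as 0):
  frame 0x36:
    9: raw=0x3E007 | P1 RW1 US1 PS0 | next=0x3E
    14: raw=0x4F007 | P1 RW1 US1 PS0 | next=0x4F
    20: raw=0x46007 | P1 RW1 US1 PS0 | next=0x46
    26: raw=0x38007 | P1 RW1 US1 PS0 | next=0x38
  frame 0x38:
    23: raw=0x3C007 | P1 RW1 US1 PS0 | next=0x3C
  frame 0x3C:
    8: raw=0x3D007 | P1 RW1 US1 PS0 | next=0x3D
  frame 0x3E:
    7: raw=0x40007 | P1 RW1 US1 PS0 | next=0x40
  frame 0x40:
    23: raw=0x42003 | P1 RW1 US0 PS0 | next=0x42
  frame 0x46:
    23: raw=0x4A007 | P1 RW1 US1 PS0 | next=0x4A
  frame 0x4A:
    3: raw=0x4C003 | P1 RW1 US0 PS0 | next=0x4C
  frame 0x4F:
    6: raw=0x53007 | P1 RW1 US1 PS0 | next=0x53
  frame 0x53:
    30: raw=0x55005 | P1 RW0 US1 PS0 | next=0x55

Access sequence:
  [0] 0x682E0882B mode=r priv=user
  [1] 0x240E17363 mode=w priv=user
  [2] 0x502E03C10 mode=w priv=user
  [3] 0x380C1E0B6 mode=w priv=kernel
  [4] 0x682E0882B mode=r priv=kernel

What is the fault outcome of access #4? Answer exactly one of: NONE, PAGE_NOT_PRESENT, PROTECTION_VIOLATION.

Walk each access:
#0 VA=0x682E0882B (r,user):
  L0: frame=0x36 idx=26 entry=0x38007 [P=1 RW=1 US=1 PS=0]
  L1: frame=0x38 idx=23 entry=0x3C007 [P=1 RW=1 US=1 PS=0]
  L2: frame=0x3C idx=8 entry=0x3D007 [P=1 RW=1 US=1 PS=0]
  ⇒ phys 0x3D82B  [3 reads]
#1 VA=0x240E17363 (w,user):
  L0: frame=0x36 idx=9 entry=0x3E007 [P=1 RW=1 US=1 PS=0]
  L1: frame=0x3E idx=7 entry=0x40007 [P=1 RW=1 US=1 PS=0]
  L2: frame=0x40 idx=23 entry=0x42003 [P=1 RW=1 US=0 PS=0]
  ✗ PROTECTION_VIOLATION  [3 reads]
#2 VA=0x502E03C10 (w,user):
  L0: frame=0x36 idx=20 entry=0x46007 [P=1 RW=1 US=1 PS=0]
  L1: frame=0x46 idx=23 entry=0x4A007 [P=1 RW=1 US=1 PS=0]
  L2: frame=0x4A idx=3 entry=0x4C003 [P=1 RW=1 US=0 PS=0]
  ✗ PROTECTION_VIOLATION  [3 reads]
#3 VA=0x380C1E0B6 (w,kernel):
  L0: frame=0x36 idx=14 entry=0x4F007 [P=1 RW=1 US=1 PS=0]
  L1: frame=0x4F idx=6 entry=0x53007 [P=1 RW=1 US=1 PS=0]
  L2: frame=0x53 idx=30 entry=0x55005 [P=1 RW=0 US=1 PS=0]
  ✗ PROTECTION_VIOLATION  [3 reads]
#4 VA=0x682E0882B (r,kernel):
  TLB hit vpn=0x682E08 → PA=0x3D82B

Access #4 fault: NONE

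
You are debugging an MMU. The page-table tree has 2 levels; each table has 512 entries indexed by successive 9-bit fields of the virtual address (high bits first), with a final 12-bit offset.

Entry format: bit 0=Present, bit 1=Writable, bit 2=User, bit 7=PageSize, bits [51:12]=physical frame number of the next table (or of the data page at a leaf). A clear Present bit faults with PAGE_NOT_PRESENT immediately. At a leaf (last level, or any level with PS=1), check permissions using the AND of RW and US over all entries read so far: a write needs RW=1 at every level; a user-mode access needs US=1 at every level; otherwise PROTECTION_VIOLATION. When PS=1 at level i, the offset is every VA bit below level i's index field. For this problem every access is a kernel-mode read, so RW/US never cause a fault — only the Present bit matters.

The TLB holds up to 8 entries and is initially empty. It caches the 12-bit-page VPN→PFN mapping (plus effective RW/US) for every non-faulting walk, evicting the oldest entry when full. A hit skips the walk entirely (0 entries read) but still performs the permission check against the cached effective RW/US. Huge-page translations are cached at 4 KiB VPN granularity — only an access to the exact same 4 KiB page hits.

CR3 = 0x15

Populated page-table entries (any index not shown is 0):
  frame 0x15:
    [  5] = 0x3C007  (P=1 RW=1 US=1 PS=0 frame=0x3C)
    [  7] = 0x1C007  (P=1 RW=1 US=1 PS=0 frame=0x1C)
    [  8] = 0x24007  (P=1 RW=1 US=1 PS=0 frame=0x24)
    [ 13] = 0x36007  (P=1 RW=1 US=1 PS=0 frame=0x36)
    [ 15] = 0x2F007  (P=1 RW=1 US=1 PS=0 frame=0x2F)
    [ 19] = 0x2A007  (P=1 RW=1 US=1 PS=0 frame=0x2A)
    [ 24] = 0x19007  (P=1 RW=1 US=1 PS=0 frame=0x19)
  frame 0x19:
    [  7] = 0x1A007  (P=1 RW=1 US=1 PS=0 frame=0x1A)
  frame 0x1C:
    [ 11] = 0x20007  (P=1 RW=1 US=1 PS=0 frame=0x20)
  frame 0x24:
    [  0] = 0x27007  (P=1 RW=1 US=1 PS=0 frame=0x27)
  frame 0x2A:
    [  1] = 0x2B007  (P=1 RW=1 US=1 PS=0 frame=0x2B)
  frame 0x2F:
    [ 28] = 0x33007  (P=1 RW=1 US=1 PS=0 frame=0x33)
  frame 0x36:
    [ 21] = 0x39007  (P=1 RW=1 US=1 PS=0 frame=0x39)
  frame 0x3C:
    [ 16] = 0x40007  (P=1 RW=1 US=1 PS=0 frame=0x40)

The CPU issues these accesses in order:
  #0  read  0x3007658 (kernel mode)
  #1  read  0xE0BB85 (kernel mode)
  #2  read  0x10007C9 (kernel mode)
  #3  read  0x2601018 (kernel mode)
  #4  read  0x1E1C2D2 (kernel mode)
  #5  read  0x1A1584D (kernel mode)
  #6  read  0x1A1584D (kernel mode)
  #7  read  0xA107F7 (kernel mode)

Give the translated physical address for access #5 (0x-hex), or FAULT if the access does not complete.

Walk each access:
#0 VA=0x3007658 (r,kernel):
  [0] read 0x15 idx=24: raw=0x19007 flags P=1 W=1 U=1 S=0
  [1] read 0x19 idx=7: raw=0x1A007 flags P=1 W=1 U=1 S=0
  ✓ 0x1A658  — 2 lookups
#1 VA=0xE0BB85 (r,kernel):
  [0] read 0x15 idx=7: raw=0x1C007 flags P=1 W=1 U=1 S=0
  [1] read 0x1C idx=11: raw=0x20007 flags P=1 W=1 U=1 S=0
  ✓ 0x20B85  — 2 lookups
#2 VA=0x10007C9 (r,kernel):
  [0] read 0x15 idx=8: raw=0x24007 flags P=1 W=1 U=1 S=0
  [1] read 0x24 idx=0: raw=0x27007 flags P=1 W=1 U=1 S=0
  ✓ 0x277C9  — 2 lookups
#3 VA=0x2601018 (r,kernel):
  [0] read 0x15 idx=19: raw=0x2A007 flags P=1 W=1 U=1 S=0
  [1] read 0x2A idx=1: raw=0x2B007 flags P=1 W=1 U=1 S=0
  ✓ 0x2B018  — 2 lookups
#4 VA=0x1E1C2D2 (r,kernel):
  [0] read 0x15 idx=15: raw=0x2F007 flags P=1 W=1 U=1 S=0
  [1] read 0x2F idx=28: raw=0x33007 flags P=1 W=1 U=1 S=0
  ✓ 0x332D2  — 2 lookups
#5 VA=0x1A1584D (r,kernel):
  [0] read 0x15 idx=13: raw=0x36007 flags P=1 W=1 U=1 S=0
  [1] read 0x36 idx=21: raw=0x39007 flags P=1 W=1 U=1 S=0
  ✓ 0x3984D  — 2 lookups
#6 VA=0x1A1584D (r,kernel):
  TLB hit vpn=0x1A15 → PA=0x3984D
#7 VA=0xA107F7 (r,kernel):
  [0] read 0x15 idx=5: raw=0x3C007 flags P=1 W=1 U=1 S=0
  [1] read 0x3C idx=16: raw=0x40007 flags P=1 W=1 U=1 S=0
  ✓ 0x407F7  — 2 lookups

Access #5 PA: 0x3984D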